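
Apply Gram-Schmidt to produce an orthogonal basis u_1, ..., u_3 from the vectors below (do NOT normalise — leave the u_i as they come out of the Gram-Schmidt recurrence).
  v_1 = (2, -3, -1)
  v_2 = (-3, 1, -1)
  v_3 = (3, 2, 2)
Orthogonal basis:
  u_1 = (2, -3, -1)
  u_2 = (-13/7, -5/7, -11/7)
  u_3 = (16/45, 4/9, -28/45)

Apply the Gram-Schmidt recurrence
  u_1 = v_1
  u_i = v_i − Σ_{j<i} ((v_i · u_j) / (u_j · u_j)) · u_j.

Step by step this gives:
  u_1 = (2, -3, -1)
  u_2 = (-13/7, -5/7, -11/7)
  u_3 = (16/45, 4/9, -28/45)

Orthogonality check:
  u_2 · u_1 = 0 (should be 0)
  u_3 · u_1 = 0 (should be 0)
  u_3 · u_2 = 0 (should be 0)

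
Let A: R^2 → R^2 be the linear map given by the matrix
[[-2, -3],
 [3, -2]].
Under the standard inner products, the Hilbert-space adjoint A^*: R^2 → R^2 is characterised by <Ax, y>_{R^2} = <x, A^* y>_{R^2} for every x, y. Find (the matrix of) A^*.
A^* = A^T =
[[-2, 3],
 [-3, -2]]

For real matrices with standard dot products, the defining identity <Ax, y> = <x, A^* y> gives (Ax)^T y = x^T (A^*) y, i.e. x^T A^T y = x^T (A^*) y. Since this holds for all x, y, we must have A^* = A^T. Therefore
A^* =
[[-2, 3],
 [-3, -2]].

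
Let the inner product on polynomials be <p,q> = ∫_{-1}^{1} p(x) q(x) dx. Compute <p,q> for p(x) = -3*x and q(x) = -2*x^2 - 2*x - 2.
<p,q> = 4

Expand the product: p(x)·q(x) = 6*x^3 + 6*x^2 + 6*x.
∫_{-1}^{1} of each monomial x^k gives [2/(k+1) if k even, 0 if k odd]. Integrating term-by-term (or equivalently evaluating the antiderivative F(x) = 3*x^4/2 + 2*x^3 + 3*x^2 at the endpoints):
  F(1) − F(−1) = 13/2 − (5/2) = 4.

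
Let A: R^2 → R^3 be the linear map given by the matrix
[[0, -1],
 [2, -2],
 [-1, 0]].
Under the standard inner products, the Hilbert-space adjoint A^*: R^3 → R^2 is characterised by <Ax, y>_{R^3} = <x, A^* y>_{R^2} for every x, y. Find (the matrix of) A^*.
A^* = A^T =
[[0, 2, -1],
 [-1, -2, 0]]

For real matrices with standard dot products, the defining identity <Ax, y> = <x, A^* y> gives (Ax)^T y = x^T (A^*) y, i.e. x^T A^T y = x^T (A^*) y. Since this holds for all x, y, we must have A^* = A^T. Therefore
A^* =
[[0, 2, -1],
 [-1, -2, 0]].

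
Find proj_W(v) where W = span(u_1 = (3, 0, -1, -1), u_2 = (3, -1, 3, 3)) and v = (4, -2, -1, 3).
proj_W(v) = (1230/299, -190/299, 350/299, 350/299)

Set up U = [u_1 | ... | u_2] ∈ R^(4×2). The projector onto W = col(U) is P = U (U^T U)^(-1) U^T.
Compute U^T U =
  [11, 3]
  [3, 28],
and U^T v = (10, 20).
Solve U^T U · c = U^T v for the coefficients: c = (220/299, 190/299). The projection is proj_W(v) = U c.
Check: (v - proj_W(v)) · u_1 = 0  (should be 0).
Check: (v - proj_W(v)) · u_2 = 0  (should be 0).
Result: proj_W(v) = (1230/299, -190/299, 350/299, 350/299).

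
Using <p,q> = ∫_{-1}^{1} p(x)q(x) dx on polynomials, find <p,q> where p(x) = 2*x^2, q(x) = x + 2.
<p,q> = 8/3

Expand the product: p(x)·q(x) = 2*x^3 + 4*x^2.
∫_{-1}^{1} of each monomial x^k gives [2/(k+1) if k even, 0 if k odd]. Integrating term-by-term (or equivalently evaluating the antiderivative F(x) = x^4/2 + 4*x^3/3 at the endpoints):
  F(1) − F(−1) = 11/6 − (-5/6) = 8/3.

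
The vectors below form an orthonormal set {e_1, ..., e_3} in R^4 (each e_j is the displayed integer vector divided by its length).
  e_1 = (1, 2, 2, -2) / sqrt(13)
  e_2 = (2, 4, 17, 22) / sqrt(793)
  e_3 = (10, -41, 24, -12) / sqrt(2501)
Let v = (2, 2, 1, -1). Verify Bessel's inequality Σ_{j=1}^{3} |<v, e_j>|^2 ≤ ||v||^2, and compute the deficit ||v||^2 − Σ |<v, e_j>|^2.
Σ |<v, e_j>|^2 = 329/41; ||v||^2 = 10; deficit = 81/41

Write each e_j = u_j / sqrt(<u_j, u_j>) where u_j is the displayed integer vector. Then <v, e_j> = <v, u_j> / sqrt(<u_j, u_j>), so |<v, e_j>|^2 = <v, u_j>^2 / <u_j, u_j>.
Coefficients: <v, e_1> = 10/sqrt(13), <v, e_2> = 7/sqrt(793), <v, e_3> = -26/sqrt(2501).
Square and sum: Σ |<v, e_j>|^2 = 329/41.
Compute ||v||^2 = v·v = 10.
Deficit = 10 − 329/41 = 81/41 ≥ 0, confirming Bessel's inequality. (The deficit equals ||v − Σ <v,e_j> e_j||^2, the squared distance from v to span{e_j}.)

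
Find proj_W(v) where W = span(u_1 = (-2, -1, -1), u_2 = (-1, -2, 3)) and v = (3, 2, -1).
proj_W(v) = (229/83, 194/83, -71/83)

Set up U = [u_1 | ... | u_2] ∈ R^(3×2). The projector onto W = col(U) is P = U (U^T U)^(-1) U^T.
Compute U^T U =
  [6, 1]
  [1, 14],
and U^T v = (-7, -10).
Solve U^T U · c = U^T v for the coefficients: c = (-88/83, -53/83). The projection is proj_W(v) = U c.
Check: (v - proj_W(v)) · u_1 = 0  (should be 0).
Check: (v - proj_W(v)) · u_2 = 0  (should be 0).
Result: proj_W(v) = (229/83, 194/83, -71/83).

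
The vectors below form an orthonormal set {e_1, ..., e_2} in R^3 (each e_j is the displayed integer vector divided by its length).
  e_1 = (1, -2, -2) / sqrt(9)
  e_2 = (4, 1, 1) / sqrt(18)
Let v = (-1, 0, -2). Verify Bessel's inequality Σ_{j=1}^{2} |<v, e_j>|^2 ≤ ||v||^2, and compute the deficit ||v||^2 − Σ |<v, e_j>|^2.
Σ |<v, e_j>|^2 = 3; ||v||^2 = 5; deficit = 2

Write each e_j = u_j / sqrt(<u_j, u_j>) where u_j is the displayed integer vector. Then <v, e_j> = <v, u_j> / sqrt(<u_j, u_j>), so |<v, e_j>|^2 = <v, u_j>^2 / <u_j, u_j>.
Coefficients: <v, e_1> = 3/sqrt(9), <v, e_2> = -6/sqrt(18).
Square and sum: Σ |<v, e_j>|^2 = 3.
Compute ||v||^2 = v·v = 5.
Deficit = 5 − 3 = 2 ≥ 0, confirming Bessel's inequality. (The deficit equals ||v − Σ <v,e_j> e_j||^2, the squared distance from v to span{e_j}.)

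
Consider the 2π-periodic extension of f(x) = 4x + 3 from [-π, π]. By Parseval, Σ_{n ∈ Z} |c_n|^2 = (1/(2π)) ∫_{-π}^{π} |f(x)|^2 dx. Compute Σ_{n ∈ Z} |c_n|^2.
Σ |c_n|^2 = 16π^2/3 + 9

Expand and integrate term by term over [-π, π]:
  ∫ (4x)^2 dx = 16·(2π^3/3); ∫ 2·4·(3)·x dx = 0 (odd integrand); ∫ 3^2 dx = 9·2π.
So (1/(2π)) ∫_{-π}^{π} (4x + 3)^2 dx = 16π^2/3 + 9 = 16π^2/3 + 9.
Parseval ⇒ Σ |c_n|^2 = 16π^2/3 + 9.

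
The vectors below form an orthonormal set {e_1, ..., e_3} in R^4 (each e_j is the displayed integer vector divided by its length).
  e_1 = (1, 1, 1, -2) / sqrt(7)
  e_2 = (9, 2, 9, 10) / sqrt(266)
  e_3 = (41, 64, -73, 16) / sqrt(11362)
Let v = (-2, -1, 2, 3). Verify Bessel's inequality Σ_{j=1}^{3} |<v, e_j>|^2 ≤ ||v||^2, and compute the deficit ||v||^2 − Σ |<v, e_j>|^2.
Σ |<v, e_j>|^2 = 4541/299; ||v||^2 = 18; deficit = 841/299

Write each e_j = u_j / sqrt(<u_j, u_j>) where u_j is the displayed integer vector. Then <v, e_j> = <v, u_j> / sqrt(<u_j, u_j>), so |<v, e_j>|^2 = <v, u_j>^2 / <u_j, u_j>.
Coefficients: <v, e_1> = -7/sqrt(7), <v, e_2> = 28/sqrt(266), <v, e_3> = -244/sqrt(11362).
Square and sum: Σ |<v, e_j>|^2 = 4541/299.
Compute ||v||^2 = v·v = 18.
Deficit = 18 − 4541/299 = 841/299 ≥ 0, confirming Bessel's inequality. (The deficit equals ||v − Σ <v,e_j> e_j||^2, the squared distance from v to span{e_j}.)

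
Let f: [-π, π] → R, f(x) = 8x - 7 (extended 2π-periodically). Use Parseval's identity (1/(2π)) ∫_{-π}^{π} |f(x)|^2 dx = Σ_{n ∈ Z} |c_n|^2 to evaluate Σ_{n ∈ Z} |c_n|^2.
Σ |c_n|^2 = 64π^2/3 + 49

Expand and integrate term by term over [-π, π]:
  ∫ (8x)^2 dx = 64·(2π^3/3); ∫ 2·8·(-7)·x dx = 0 (odd integrand); ∫ (-7)^2 dx = 49·2π.
So (1/(2π)) ∫_{-π}^{π} (8x - 7)^2 dx = 64π^2/3 + 49 = 64π^2/3 + 49.
Parseval ⇒ Σ |c_n|^2 = 64π^2/3 + 49.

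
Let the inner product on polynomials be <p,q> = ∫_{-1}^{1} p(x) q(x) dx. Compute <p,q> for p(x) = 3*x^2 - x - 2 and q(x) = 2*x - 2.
<p,q> = 8/3

Expand the product: p(x)·q(x) = 6*x^3 - 8*x^2 - 2*x + 4.
∫_{-1}^{1} of each monomial x^k gives [2/(k+1) if k even, 0 if k odd]. Integrating term-by-term (or equivalently evaluating the antiderivative F(x) = 3*x^4/2 - 8*x^3/3 - x^2 + 4*x at the endpoints):
  F(1) − F(−1) = 11/6 − (-5/6) = 8/3.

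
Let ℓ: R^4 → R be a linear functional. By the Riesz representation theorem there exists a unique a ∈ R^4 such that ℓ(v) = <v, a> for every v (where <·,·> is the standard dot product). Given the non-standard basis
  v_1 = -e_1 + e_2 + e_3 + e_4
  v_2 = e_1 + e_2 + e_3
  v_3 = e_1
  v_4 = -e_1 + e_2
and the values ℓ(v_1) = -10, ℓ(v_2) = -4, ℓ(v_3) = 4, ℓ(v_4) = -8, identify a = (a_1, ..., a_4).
a = (4, -4, -4, 2)

Write a = (a_1, ..., a_4) in the standard basis. For each basis vector v_i, ℓ(v_i) = <v_i, a> is a linear equation in the a_j's. Collect the n equations into a matrix system V a = ℓ, where row i of V is v_i (expressed in the standard basis). Since V is invertible (lower-triangular with 1s on the diagonal, up to permutation), solve by back-substitution:
  V =
[[-1, 1, 1, 1],
 [1, 1, 1, 0],
 [1, 0, 0, 0],
 [-1, 1, 0, 0]]
  V a = (-10, -4, 4, -8)
Solving gives a = (4, -4, -4, 2).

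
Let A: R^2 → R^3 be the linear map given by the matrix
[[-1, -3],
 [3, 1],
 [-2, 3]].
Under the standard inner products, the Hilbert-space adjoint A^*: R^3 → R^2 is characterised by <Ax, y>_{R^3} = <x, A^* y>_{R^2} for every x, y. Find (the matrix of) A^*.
A^* = A^T =
[[-1, 3, -2],
 [-3, 1, 3]]

For real matrices with standard dot products, the defining identity <Ax, y> = <x, A^* y> gives (Ax)^T y = x^T (A^*) y, i.e. x^T A^T y = x^T (A^*) y. Since this holds for all x, y, we must have A^* = A^T. Therefore
A^* =
[[-1, 3, -2],
 [-3, 1, 3]].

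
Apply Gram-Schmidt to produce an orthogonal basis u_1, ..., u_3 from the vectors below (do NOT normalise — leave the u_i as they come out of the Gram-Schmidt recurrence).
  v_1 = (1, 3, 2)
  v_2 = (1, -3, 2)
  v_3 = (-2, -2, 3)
Orthogonal basis:
  u_1 = (1, 3, 2)
  u_2 = (9/7, -15/7, 18/7)
  u_3 = (-14/5, 0, 7/5)

Apply the Gram-Schmidt recurrence
  u_1 = v_1
  u_i = v_i − Σ_{j<i} ((v_i · u_j) / (u_j · u_j)) · u_j.

Step by step this gives:
  u_1 = (1, 3, 2)
  u_2 = (9/7, -15/7, 18/7)
  u_3 = (-14/5, 0, 7/5)

Orthogonality check:
  u_2 · u_1 = 0 (should be 0)
  u_3 · u_1 = 0 (should be 0)
  u_3 · u_2 = 0 (should be 0)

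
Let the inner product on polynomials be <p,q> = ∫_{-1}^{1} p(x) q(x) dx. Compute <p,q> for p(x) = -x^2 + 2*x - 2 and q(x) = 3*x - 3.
<p,q> = 18

Expand the product: p(x)·q(x) = -3*x^3 + 9*x^2 - 12*x + 6.
∫_{-1}^{1} of each monomial x^k gives [2/(k+1) if k even, 0 if k odd]. Integrating term-by-term (or equivalently evaluating the antiderivative F(x) = -3*x^4/4 + 3*x^3 - 6*x^2 + 6*x at the endpoints):
  F(1) − F(−1) = 9/4 − (-63/4) = 18.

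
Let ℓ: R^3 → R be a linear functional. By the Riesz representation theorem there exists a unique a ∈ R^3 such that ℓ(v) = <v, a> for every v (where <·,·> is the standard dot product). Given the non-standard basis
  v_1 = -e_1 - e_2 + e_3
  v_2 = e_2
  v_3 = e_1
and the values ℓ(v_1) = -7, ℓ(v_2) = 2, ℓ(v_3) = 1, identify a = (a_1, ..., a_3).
a = (1, 2, -4)

Write a = (a_1, ..., a_3) in the standard basis. For each basis vector v_i, ℓ(v_i) = <v_i, a> is a linear equation in the a_j's. Collect the n equations into a matrix system V a = ℓ, where row i of V is v_i (expressed in the standard basis). Since V is invertible (lower-triangular with 1s on the diagonal, up to permutation), solve by back-substitution:
  V =
[[-1, -1, 1],
 [0, 1, 0],
 [1, 0, 0]]
  V a = (-7, 2, 1)
Solving gives a = (1, 2, -4).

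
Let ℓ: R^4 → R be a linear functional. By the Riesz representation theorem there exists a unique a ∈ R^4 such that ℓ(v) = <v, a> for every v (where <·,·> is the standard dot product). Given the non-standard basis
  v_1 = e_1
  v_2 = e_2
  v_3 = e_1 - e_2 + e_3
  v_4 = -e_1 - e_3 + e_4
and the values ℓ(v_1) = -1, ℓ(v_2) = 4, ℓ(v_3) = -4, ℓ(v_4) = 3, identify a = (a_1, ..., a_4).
a = (-1, 4, 1, 3)

Write a = (a_1, ..., a_4) in the standard basis. For each basis vector v_i, ℓ(v_i) = <v_i, a> is a linear equation in the a_j's. Collect the n equations into a matrix system V a = ℓ, where row i of V is v_i (expressed in the standard basis). Since V is invertible (lower-triangular with 1s on the diagonal, up to permutation), solve by back-substitution:
  V =
[[1, 0, 0, 0],
 [0, 1, 0, 0],
 [1, -1, 1, 0],
 [-1, 0, -1, 1]]
  V a = (-1, 4, -4, 3)
Solving gives a = (-1, 4, 1, 3).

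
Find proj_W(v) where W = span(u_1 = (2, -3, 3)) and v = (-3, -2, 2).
proj_W(v) = (6/11, -9/11, 9/11)

Set up U = [u_1 | ... | u_1] ∈ R^(3×1). The projector onto W = col(U) is P = U (U^T U)^(-1) U^T.
Compute U^T U =
  [22],
and U^T v = (6).
Solve U^T U · c = U^T v for the coefficients: c = (3/11). The projection is proj_W(v) = U c.
Check: (v - proj_W(v)) · u_1 = 0  (should be 0).
Result: proj_W(v) = (6/11, -9/11, 9/11).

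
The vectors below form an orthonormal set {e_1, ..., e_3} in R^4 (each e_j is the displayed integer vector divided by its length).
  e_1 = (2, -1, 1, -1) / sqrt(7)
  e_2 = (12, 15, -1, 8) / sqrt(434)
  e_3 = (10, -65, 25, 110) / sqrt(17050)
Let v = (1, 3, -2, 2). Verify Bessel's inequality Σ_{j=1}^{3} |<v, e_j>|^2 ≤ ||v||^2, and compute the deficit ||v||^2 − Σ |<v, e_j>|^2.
Σ |<v, e_j>|^2 = 182/11; ||v||^2 = 18; deficit = 16/11

Write each e_j = u_j / sqrt(<u_j, u_j>) where u_j is the displayed integer vector. Then <v, e_j> = <v, u_j> / sqrt(<u_j, u_j>), so |<v, e_j>|^2 = <v, u_j>^2 / <u_j, u_j>.
Coefficients: <v, e_1> = -5/sqrt(7), <v, e_2> = 75/sqrt(434), <v, e_3> = -15/sqrt(17050).
Square and sum: Σ |<v, e_j>|^2 = 182/11.
Compute ||v||^2 = v·v = 18.
Deficit = 18 − 182/11 = 16/11 ≥ 0, confirming Bessel's inequality. (The deficit equals ||v − Σ <v,e_j> e_j||^2, the squared distance from v to span{e_j}.)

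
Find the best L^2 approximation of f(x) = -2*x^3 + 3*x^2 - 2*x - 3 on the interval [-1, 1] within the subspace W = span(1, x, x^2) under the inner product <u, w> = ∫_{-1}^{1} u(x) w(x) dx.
g(x) = 3*x^2 - 16*x/5 - 3

The best approximation g ∈ W is the orthogonal projection of f onto W. Writing g = a_0 + a_1 x + a_2 x^2, the coefficients solve the normal equations G · a = b where
  G_{ij} = <φ_i, φ_j> and b_i = <f, φ_i>, with φ_0 = 1, φ_1 = x, φ_2 = x^2.
G =
  [2, 0, 2/3]
  [0, 2/3, 0]
  [2/3, 0, 2/5],
b = (-4, -32/15, -4/5).
Solving gives a_0 = -3, a_1 = -16/5, a_2 = 3, so
  g(x) = 3*x^2 - 16*x/5 - 3.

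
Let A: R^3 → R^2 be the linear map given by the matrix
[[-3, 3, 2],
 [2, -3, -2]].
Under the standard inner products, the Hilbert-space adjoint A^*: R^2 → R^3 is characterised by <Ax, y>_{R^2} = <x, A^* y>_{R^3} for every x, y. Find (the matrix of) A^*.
A^* = A^T =
[[-3, 2],
 [3, -3],
 [2, -2]]

For real matrices with standard dot products, the defining identity <Ax, y> = <x, A^* y> gives (Ax)^T y = x^T (A^*) y, i.e. x^T A^T y = x^T (A^*) y. Since this holds for all x, y, we must have A^* = A^T. Therefore
A^* =
[[-3, 2],
 [3, -3],
 [2, -2]].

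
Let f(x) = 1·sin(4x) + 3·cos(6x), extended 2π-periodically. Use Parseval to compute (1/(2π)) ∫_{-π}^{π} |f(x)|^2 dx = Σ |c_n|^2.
Σ |c_n|^2 = 5

Expand |f|^2 and use orthogonality of {sin(nx), cos(mx)} on [-π, π]:
  ∫_{-π}^{π} sin(nx)^2 dx = π, ∫ cos(mx)^2 dx = π, and cross terms integrate to 0.
So ∫_{-π}^{π} f(x)^2 dx = 1^2 · π + 3^2 · π = (1 + 9)π.
Divide by 2π: (1 + 9)/2 = 5.
By Parseval, this equals Σ |c_n|^2.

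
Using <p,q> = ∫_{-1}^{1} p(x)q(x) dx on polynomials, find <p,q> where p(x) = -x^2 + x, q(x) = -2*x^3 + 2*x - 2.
<p,q> = 28/15

Expand the product: p(x)·q(x) = 2*x^5 - 2*x^4 - 2*x^3 + 4*x^2 - 2*x.
∫_{-1}^{1} of each monomial x^k gives [2/(k+1) if k even, 0 if k odd]. Integrating term-by-term (or equivalently evaluating the antiderivative F(x) = x^6/3 - 2*x^5/5 - x^4/2 + 4*x^3/3 - x^2 at the endpoints):
  F(1) − F(−1) = -7/30 − (-21/10) = 28/15.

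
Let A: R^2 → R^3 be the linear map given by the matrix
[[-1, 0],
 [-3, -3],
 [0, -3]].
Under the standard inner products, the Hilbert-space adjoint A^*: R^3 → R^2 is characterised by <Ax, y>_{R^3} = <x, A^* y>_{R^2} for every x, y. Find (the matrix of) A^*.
A^* = A^T =
[[-1, -3, 0],
 [0, -3, -3]]

For real matrices with standard dot products, the defining identity <Ax, y> = <x, A^* y> gives (Ax)^T y = x^T (A^*) y, i.e. x^T A^T y = x^T (A^*) y. Since this holds for all x, y, we must have A^* = A^T. Therefore
A^* =
[[-1, -3, 0],
 [0, -3, -3]].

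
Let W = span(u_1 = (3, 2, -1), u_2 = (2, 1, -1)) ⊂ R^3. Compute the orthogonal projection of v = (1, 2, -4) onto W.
proj_W(v) = (8/3, 1/3, -7/3)

Set up U = [u_1 | ... | u_2] ∈ R^(3×2). The projector onto W = col(U) is P = U (U^T U)^(-1) U^T.
Compute U^T U =
  [14, 9]
  [9, 6],
and U^T v = (11, 8).
Solve U^T U · c = U^T v for the coefficients: c = (-2, 13/3). The projection is proj_W(v) = U c.
Check: (v - proj_W(v)) · u_1 = 0  (should be 0).
Check: (v - proj_W(v)) · u_2 = 0  (should be 0).
Result: proj_W(v) = (8/3, 1/3, -7/3).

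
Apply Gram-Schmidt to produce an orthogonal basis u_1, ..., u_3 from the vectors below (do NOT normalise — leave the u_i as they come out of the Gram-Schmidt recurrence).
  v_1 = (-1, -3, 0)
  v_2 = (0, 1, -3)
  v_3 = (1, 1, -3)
Orthogonal basis:
  u_1 = (-1, -3, 0)
  u_2 = (-3/10, 1/10, -3)
  u_3 = (81/91, -27/91, -9/91)

Apply the Gram-Schmidt recurrence
  u_1 = v_1
  u_i = v_i − Σ_{j<i} ((v_i · u_j) / (u_j · u_j)) · u_j.

Step by step this gives:
  u_1 = (-1, -3, 0)
  u_2 = (-3/10, 1/10, -3)
  u_3 = (81/91, -27/91, -9/91)

Orthogonality check:
  u_2 · u_1 = 0 (should be 0)
  u_3 · u_1 = 0 (should be 0)
  u_3 · u_2 = 0 (should be 0)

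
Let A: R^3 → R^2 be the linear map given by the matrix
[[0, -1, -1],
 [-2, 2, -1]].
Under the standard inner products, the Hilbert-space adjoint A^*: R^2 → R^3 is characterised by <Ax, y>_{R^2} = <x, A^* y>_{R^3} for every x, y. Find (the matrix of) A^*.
A^* = A^T =
[[0, -2],
 [-1, 2],
 [-1, -1]]

For real matrices with standard dot products, the defining identity <Ax, y> = <x, A^* y> gives (Ax)^T y = x^T (A^*) y, i.e. x^T A^T y = x^T (A^*) y. Since this holds for all x, y, we must have A^* = A^T. Therefore
A^* =
[[0, -2],
 [-1, 2],
 [-1, -1]].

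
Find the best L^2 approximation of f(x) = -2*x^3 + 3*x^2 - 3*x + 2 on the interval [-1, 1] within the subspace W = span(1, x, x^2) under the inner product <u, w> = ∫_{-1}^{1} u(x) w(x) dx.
g(x) = 3*x^2 - 21*x/5 + 2

The best approximation g ∈ W is the orthogonal projection of f onto W. Writing g = a_0 + a_1 x + a_2 x^2, the coefficients solve the normal equations G · a = b where
  G_{ij} = <φ_i, φ_j> and b_i = <f, φ_i>, with φ_0 = 1, φ_1 = x, φ_2 = x^2.
G =
  [2, 0, 2/3]
  [0, 2/3, 0]
  [2/3, 0, 2/5],
b = (6, -14/5, 38/15).
Solving gives a_0 = 2, a_1 = -21/5, a_2 = 3, so
  g(x) = 3*x^2 - 21*x/5 + 2.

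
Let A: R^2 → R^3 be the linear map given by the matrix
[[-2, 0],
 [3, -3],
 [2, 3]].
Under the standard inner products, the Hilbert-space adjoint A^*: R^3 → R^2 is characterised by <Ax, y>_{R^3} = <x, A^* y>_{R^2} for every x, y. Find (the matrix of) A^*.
A^* = A^T =
[[-2, 3, 2],
 [0, -3, 3]]

For real matrices with standard dot products, the defining identity <Ax, y> = <x, A^* y> gives (Ax)^T y = x^T (A^*) y, i.e. x^T A^T y = x^T (A^*) y. Since this holds for all x, y, we must have A^* = A^T. Therefore
A^* =
[[-2, 3, 2],
 [0, -3, 3]].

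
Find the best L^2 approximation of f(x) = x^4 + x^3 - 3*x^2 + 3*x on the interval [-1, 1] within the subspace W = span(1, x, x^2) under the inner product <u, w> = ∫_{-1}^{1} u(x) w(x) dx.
g(x) = -15*x^2/7 + 18*x/5 - 3/35

The best approximation g ∈ W is the orthogonal projection of f onto W. Writing g = a_0 + a_1 x + a_2 x^2, the coefficients solve the normal equations G · a = b where
  G_{ij} = <φ_i, φ_j> and b_i = <f, φ_i>, with φ_0 = 1, φ_1 = x, φ_2 = x^2.
G =
  [2, 0, 2/3]
  [0, 2/3, 0]
  [2/3, 0, 2/5],
b = (-8/5, 12/5, -32/35).
Solving gives a_0 = -3/35, a_1 = 18/5, a_2 = -15/7, so
  g(x) = -15*x^2/7 + 18*x/5 - 3/35.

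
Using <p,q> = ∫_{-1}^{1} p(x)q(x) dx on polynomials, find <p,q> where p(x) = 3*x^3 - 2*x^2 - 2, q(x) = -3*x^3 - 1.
<p,q> = 58/21

Expand the product: p(x)·q(x) = -9*x^6 + 6*x^5 + 3*x^3 + 2*x^2 + 2.
∫_{-1}^{1} of each monomial x^k gives [2/(k+1) if k even, 0 if k odd]. Integrating term-by-term (or equivalently evaluating the antiderivative F(x) = -9*x^7/7 + x^6 + 3*x^4/4 + 2*x^3/3 + 2*x at the endpoints):
  F(1) − F(−1) = 263/84 − (31/84) = 58/21.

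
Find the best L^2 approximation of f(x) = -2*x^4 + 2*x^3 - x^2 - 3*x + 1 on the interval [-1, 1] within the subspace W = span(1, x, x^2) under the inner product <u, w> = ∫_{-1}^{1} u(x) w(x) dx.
g(x) = -19*x^2/7 - 9*x/5 + 41/35

The best approximation g ∈ W is the orthogonal projection of f onto W. Writing g = a_0 + a_1 x + a_2 x^2, the coefficients solve the normal equations G · a = b where
  G_{ij} = <φ_i, φ_j> and b_i = <f, φ_i>, with φ_0 = 1, φ_1 = x, φ_2 = x^2.
G =
  [2, 0, 2/3]
  [0, 2/3, 0]
  [2/3, 0, 2/5],
b = (8/15, -6/5, -32/105).
Solving gives a_0 = 41/35, a_1 = -9/5, a_2 = -19/7, so
  g(x) = -19*x^2/7 - 9*x/5 + 41/35.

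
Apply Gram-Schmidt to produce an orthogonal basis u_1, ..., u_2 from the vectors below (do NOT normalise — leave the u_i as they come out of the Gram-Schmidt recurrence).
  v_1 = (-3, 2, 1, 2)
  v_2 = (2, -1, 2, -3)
Orthogonal basis:
  u_1 = (-3, 2, 1, 2)
  u_2 = (0, 1/3, 8/3, -5/3)

Apply the Gram-Schmidt recurrence
  u_1 = v_1
  u_i = v_i − Σ_{j<i} ((v_i · u_j) / (u_j · u_j)) · u_j.

Step by step this gives:
  u_1 = (-3, 2, 1, 2)
  u_2 = (0, 1/3, 8/3, -5/3)

Orthogonality check:
  u_2 · u_1 = 0 (should be 0)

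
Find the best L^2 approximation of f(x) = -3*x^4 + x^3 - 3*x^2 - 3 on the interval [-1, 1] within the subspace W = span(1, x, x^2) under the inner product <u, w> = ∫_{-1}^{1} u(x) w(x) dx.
g(x) = -39*x^2/7 + 3*x/5 - 96/35

The best approximation g ∈ W is the orthogonal projection of f onto W. Writing g = a_0 + a_1 x + a_2 x^2, the coefficients solve the normal equations G · a = b where
  G_{ij} = <φ_i, φ_j> and b_i = <f, φ_i>, with φ_0 = 1, φ_1 = x, φ_2 = x^2.
G =
  [2, 0, 2/3]
  [0, 2/3, 0]
  [2/3, 0, 2/5],
b = (-46/5, 2/5, -142/35).
Solving gives a_0 = -96/35, a_1 = 3/5, a_2 = -39/7, so
  g(x) = -39*x^2/7 + 3*x/5 - 96/35.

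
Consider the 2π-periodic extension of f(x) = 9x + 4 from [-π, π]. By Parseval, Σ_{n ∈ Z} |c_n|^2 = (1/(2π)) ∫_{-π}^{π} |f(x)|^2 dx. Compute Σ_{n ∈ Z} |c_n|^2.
Σ |c_n|^2 = 27π^2 + 16

Expand and integrate term by term over [-π, π]:
  ∫ (9x)^2 dx = 81·(2π^3/3); ∫ 2·9·(4)·x dx = 0 (odd integrand); ∫ 4^2 dx = 16·2π.
So (1/(2π)) ∫_{-π}^{π} (9x + 4)^2 dx = 81π^2/3 + 16 = 27π^2 + 16.
Parseval ⇒ Σ |c_n|^2 = 27π^2 + 16.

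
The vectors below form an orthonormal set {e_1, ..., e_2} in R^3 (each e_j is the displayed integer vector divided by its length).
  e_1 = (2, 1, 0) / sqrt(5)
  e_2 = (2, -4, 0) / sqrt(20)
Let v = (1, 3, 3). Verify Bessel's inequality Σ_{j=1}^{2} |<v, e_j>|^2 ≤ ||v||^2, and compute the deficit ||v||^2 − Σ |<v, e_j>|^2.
Σ |<v, e_j>|^2 = 10; ||v||^2 = 19; deficit = 9

Write each e_j = u_j / sqrt(<u_j, u_j>) where u_j is the displayed integer vector. Then <v, e_j> = <v, u_j> / sqrt(<u_j, u_j>), so |<v, e_j>|^2 = <v, u_j>^2 / <u_j, u_j>.
Coefficients: <v, e_1> = 5/sqrt(5), <v, e_2> = -10/sqrt(20).
Square and sum: Σ |<v, e_j>|^2 = 10.
Compute ||v||^2 = v·v = 19.
Deficit = 19 − 10 = 9 ≥ 0, confirming Bessel's inequality. (The deficit equals ||v − Σ <v,e_j> e_j||^2, the squared distance from v to span{e_j}.)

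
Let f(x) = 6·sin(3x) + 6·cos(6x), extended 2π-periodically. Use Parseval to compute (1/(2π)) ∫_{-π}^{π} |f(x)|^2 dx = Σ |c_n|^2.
Σ |c_n|^2 = 36

Expand |f|^2 and use orthogonality of {sin(nx), cos(mx)} on [-π, π]:
  ∫_{-π}^{π} sin(nx)^2 dx = π, ∫ cos(mx)^2 dx = π, and cross terms integrate to 0.
So ∫_{-π}^{π} f(x)^2 dx = 6^2 · π + 6^2 · π = (36 + 36)π.
Divide by 2π: (36 + 36)/2 = 36.
By Parseval, this equals Σ |c_n|^2.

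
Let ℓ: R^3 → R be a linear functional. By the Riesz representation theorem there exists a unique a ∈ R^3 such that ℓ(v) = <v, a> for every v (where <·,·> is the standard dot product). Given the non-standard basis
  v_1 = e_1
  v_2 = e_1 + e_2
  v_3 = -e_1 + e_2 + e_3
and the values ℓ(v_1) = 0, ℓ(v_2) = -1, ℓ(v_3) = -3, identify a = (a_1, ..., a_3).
a = (0, -1, -2)

Write a = (a_1, ..., a_3) in the standard basis. For each basis vector v_i, ℓ(v_i) = <v_i, a> is a linear equation in the a_j's. Collect the n equations into a matrix system V a = ℓ, where row i of V is v_i (expressed in the standard basis). Since V is invertible (lower-triangular with 1s on the diagonal, up to permutation), solve by back-substitution:
  V =
[[1, 0, 0],
 [1, 1, 0],
 [-1, 1, 1]]
  V a = (0, -1, -3)
Solving gives a = (0, -1, -2).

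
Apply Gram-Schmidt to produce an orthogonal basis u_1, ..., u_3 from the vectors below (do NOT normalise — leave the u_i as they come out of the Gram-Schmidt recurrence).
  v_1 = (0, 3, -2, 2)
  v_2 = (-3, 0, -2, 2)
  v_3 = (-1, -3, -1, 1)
Orthogonal basis:
  u_1 = (0, 3, -2, 2)
  u_2 = (-3, -24/17, -18/17, 18/17)
  u_3 = (28/25, -28/25, -21/25, 21/25)

Apply the Gram-Schmidt recurrence
  u_1 = v_1
  u_i = v_i − Σ_{j<i} ((v_i · u_j) / (u_j · u_j)) · u_j.

Step by step this gives:
  u_1 = (0, 3, -2, 2)
  u_2 = (-3, -24/17, -18/17, 18/17)
  u_3 = (28/25, -28/25, -21/25, 21/25)

Orthogonality check:
  u_2 · u_1 = 0 (should be 0)
  u_3 · u_1 = 0 (should be 0)
  u_3 · u_2 = 0 (should be 0)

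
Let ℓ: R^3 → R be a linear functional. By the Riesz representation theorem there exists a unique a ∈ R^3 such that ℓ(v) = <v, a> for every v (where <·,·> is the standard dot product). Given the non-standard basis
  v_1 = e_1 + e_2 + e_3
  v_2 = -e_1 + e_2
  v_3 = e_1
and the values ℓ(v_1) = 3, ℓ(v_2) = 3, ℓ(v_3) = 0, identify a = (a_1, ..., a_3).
a = (0, 3, 0)

Write a = (a_1, ..., a_3) in the standard basis. For each basis vector v_i, ℓ(v_i) = <v_i, a> is a linear equation in the a_j's. Collect the n equations into a matrix system V a = ℓ, where row i of V is v_i (expressed in the standard basis). Since V is invertible (lower-triangular with 1s on the diagonal, up to permutation), solve by back-substitution:
  V =
[[1, 1, 1],
 [-1, 1, 0],
 [1, 0, 0]]
  V a = (3, 3, 0)
Solving gives a = (0, 3, 0).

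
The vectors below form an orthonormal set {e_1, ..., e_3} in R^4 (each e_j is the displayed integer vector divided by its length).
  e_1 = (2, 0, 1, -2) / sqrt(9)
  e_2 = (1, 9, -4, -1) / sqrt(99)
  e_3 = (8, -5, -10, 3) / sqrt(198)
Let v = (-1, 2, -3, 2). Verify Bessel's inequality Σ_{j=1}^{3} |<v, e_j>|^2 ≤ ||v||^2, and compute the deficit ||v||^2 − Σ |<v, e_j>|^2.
Σ |<v, e_j>|^2 = 18; ||v||^2 = 18; deficit = 0

Write each e_j = u_j / sqrt(<u_j, u_j>) where u_j is the displayed integer vector. Then <v, e_j> = <v, u_j> / sqrt(<u_j, u_j>), so |<v, e_j>|^2 = <v, u_j>^2 / <u_j, u_j>.
Coefficients: <v, e_1> = -9/sqrt(9), <v, e_2> = 27/sqrt(99), <v, e_3> = 18/sqrt(198).
Square and sum: Σ |<v, e_j>|^2 = 18.
Compute ||v||^2 = v·v = 18.
Deficit = 18 − 18 = 0 ≥ 0, confirming Bessel's inequality. (The deficit equals ||v − Σ <v,e_j> e_j||^2, the squared distance from v to span{e_j}.)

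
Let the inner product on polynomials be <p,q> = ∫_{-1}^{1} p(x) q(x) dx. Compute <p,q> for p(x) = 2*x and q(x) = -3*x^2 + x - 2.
<p,q> = 4/3

Expand the product: p(x)·q(x) = -6*x^3 + 2*x^2 - 4*x.
∫_{-1}^{1} of each monomial x^k gives [2/(k+1) if k even, 0 if k odd]. Integrating term-by-term (or equivalently evaluating the antiderivative F(x) = -3*x^4/2 + 2*x^3/3 - 2*x^2 at the endpoints):
  F(1) − F(−1) = -17/6 − (-25/6) = 4/3.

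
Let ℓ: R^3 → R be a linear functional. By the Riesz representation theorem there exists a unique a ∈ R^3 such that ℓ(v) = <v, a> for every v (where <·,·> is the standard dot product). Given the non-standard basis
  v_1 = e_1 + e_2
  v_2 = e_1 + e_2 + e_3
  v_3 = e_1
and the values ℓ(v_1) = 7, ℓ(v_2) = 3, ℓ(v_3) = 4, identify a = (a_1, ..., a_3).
a = (4, 3, -4)

Write a = (a_1, ..., a_3) in the standard basis. For each basis vector v_i, ℓ(v_i) = <v_i, a> is a linear equation in the a_j's. Collect the n equations into a matrix system V a = ℓ, where row i of V is v_i (expressed in the standard basis). Since V is invertible (lower-triangular with 1s on the diagonal, up to permutation), solve by back-substitution:
  V =
[[1, 1, 0],
 [1, 1, 1],
 [1, 0, 0]]
  V a = (7, 3, 4)
Solving gives a = (4, 3, -4).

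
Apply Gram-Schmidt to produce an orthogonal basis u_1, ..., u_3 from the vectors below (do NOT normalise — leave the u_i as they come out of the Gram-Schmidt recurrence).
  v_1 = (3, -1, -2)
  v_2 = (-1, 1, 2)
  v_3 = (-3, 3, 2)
Orthogonal basis:
  u_1 = (3, -1, -2)
  u_2 = (5/7, 3/7, 6/7)
  u_3 = (0, 8/5, -4/5)

Apply the Gram-Schmidt recurrence
  u_1 = v_1
  u_i = v_i − Σ_{j<i} ((v_i · u_j) / (u_j · u_j)) · u_j.

Step by step this gives:
  u_1 = (3, -1, -2)
  u_2 = (5/7, 3/7, 6/7)
  u_3 = (0, 8/5, -4/5)

Orthogonality check:
  u_2 · u_1 = 0 (should be 0)
  u_3 · u_1 = 0 (should be 0)
  u_3 · u_2 = 0 (should be 0)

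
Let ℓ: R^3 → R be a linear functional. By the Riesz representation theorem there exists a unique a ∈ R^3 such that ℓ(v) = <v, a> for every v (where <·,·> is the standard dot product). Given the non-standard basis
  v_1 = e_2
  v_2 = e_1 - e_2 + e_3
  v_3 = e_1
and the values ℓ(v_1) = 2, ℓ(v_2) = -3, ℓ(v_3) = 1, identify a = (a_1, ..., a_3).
a = (1, 2, -2)

Write a = (a_1, ..., a_3) in the standard basis. For each basis vector v_i, ℓ(v_i) = <v_i, a> is a linear equation in the a_j's. Collect the n equations into a matrix system V a = ℓ, where row i of V is v_i (expressed in the standard basis). Since V is invertible (lower-triangular with 1s on the diagonal, up to permutation), solve by back-substitution:
  V =
[[0, 1, 0],
 [1, -1, 1],
 [1, 0, 0]]
  V a = (2, -3, 1)
Solving gives a = (1, 2, -2).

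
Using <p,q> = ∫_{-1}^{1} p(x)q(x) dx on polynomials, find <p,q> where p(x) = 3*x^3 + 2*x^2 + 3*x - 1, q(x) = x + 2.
<p,q> = 28/15

Expand the product: p(x)·q(x) = 3*x^4 + 8*x^3 + 7*x^2 + 5*x - 2.
∫_{-1}^{1} of each monomial x^k gives [2/(k+1) if k even, 0 if k odd]. Integrating term-by-term (or equivalently evaluating the antiderivative F(x) = 3*x^5/5 + 2*x^4 + 7*x^3/3 + 5*x^2/2 - 2*x at the endpoints):
  F(1) − F(−1) = 163/30 − (107/30) = 28/15.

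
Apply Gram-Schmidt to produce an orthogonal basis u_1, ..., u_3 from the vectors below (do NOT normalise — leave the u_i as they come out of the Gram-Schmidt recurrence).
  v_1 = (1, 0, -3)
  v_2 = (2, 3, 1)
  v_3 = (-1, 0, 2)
Orthogonal basis:
  u_1 = (1, 0, -3)
  u_2 = (21/10, 3, 7/10)
  u_3 = (-27/139, 21/139, -9/139)

Apply the Gram-Schmidt recurrence
  u_1 = v_1
  u_i = v_i − Σ_{j<i} ((v_i · u_j) / (u_j · u_j)) · u_j.

Step by step this gives:
  u_1 = (1, 0, -3)
  u_2 = (21/10, 3, 7/10)
  u_3 = (-27/139, 21/139, -9/139)

Orthogonality check:
  u_2 · u_1 = 0 (should be 0)
  u_3 · u_1 = 0 (should be 0)
  u_3 · u_2 = 0 (should be 0)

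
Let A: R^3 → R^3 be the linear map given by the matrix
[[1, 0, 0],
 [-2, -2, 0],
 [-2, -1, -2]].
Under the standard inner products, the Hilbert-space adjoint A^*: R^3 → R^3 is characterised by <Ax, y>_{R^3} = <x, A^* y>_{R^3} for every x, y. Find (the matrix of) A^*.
A^* = A^T =
[[1, -2, -2],
 [0, -2, -1],
 [0, 0, -2]]

For real matrices with standard dot products, the defining identity <Ax, y> = <x, A^* y> gives (Ax)^T y = x^T (A^*) y, i.e. x^T A^T y = x^T (A^*) y. Since this holds for all x, y, we must have A^* = A^T. Therefore
A^* =
[[1, -2, -2],
 [0, -2, -1],
 [0, 0, -2]].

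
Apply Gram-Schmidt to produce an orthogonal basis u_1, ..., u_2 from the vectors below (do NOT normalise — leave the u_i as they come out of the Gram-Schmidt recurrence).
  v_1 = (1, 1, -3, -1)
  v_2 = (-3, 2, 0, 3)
Orthogonal basis:
  u_1 = (1, 1, -3, -1)
  u_2 = (-8/3, 7/3, -1, 8/3)

Apply the Gram-Schmidt recurrence
  u_1 = v_1
  u_i = v_i − Σ_{j<i} ((v_i · u_j) / (u_j · u_j)) · u_j.

Step by step this gives:
  u_1 = (1, 1, -3, -1)
  u_2 = (-8/3, 7/3, -1, 8/3)

Orthogonality check:
  u_2 · u_1 = 0 (should be 0)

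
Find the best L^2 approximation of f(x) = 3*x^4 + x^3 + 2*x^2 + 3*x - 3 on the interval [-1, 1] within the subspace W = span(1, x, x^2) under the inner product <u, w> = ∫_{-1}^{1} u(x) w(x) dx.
g(x) = 32*x^2/7 + 18*x/5 - 114/35

The best approximation g ∈ W is the orthogonal projection of f onto W. Writing g = a_0 + a_1 x + a_2 x^2, the coefficients solve the normal equations G · a = b where
  G_{ij} = <φ_i, φ_j> and b_i = <f, φ_i>, with φ_0 = 1, φ_1 = x, φ_2 = x^2.
G =
  [2, 0, 2/3]
  [0, 2/3, 0]
  [2/3, 0, 2/5],
b = (-52/15, 12/5, -12/35).
Solving gives a_0 = -114/35, a_1 = 18/5, a_2 = 32/7, so
  g(x) = 32*x^2/7 + 18*x/5 - 114/35.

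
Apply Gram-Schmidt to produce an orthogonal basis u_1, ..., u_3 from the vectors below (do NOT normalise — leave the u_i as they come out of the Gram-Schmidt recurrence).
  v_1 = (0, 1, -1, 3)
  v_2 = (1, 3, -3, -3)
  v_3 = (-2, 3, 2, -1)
Orthogonal basis:
  u_1 = (0, 1, -1, 3)
  u_2 = (1, 36/11, -36/11, -24/11)
  u_3 = (-636/299, 827/299, 668/299, -53/299)

Apply the Gram-Schmidt recurrence
  u_1 = v_1
  u_i = v_i − Σ_{j<i} ((v_i · u_j) / (u_j · u_j)) · u_j.

Step by step this gives:
  u_1 = (0, 1, -1, 3)
  u_2 = (1, 36/11, -36/11, -24/11)
  u_3 = (-636/299, 827/299, 668/299, -53/299)

Orthogonality check:
  u_2 · u_1 = 0 (should be 0)
  u_3 · u_1 = 0 (should be 0)
  u_3 · u_2 = 0 (should be 0)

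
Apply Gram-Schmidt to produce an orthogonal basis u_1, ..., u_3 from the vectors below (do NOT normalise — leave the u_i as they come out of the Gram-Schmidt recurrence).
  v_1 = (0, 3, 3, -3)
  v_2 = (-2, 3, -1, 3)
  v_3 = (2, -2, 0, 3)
Orthogonal basis:
  u_1 = (0, 3, 3, -3)
  u_2 = (-2, 10/3, -2/3, 8/3)
  u_3 = (30/17, 1/17, 27/17, 28/17)

Apply the Gram-Schmidt recurrence
  u_1 = v_1
  u_i = v_i − Σ_{j<i} ((v_i · u_j) / (u_j · u_j)) · u_j.

Step by step this gives:
  u_1 = (0, 3, 3, -3)
  u_2 = (-2, 10/3, -2/3, 8/3)
  u_3 = (30/17, 1/17, 27/17, 28/17)

Orthogonality check:
  u_2 · u_1 = 0 (should be 0)
  u_3 · u_1 = 0 (should be 0)
  u_3 · u_2 = 0 (should be 0)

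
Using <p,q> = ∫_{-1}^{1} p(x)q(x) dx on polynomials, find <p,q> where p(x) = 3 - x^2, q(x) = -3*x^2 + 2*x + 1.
<p,q> = 8/15

Expand the product: p(x)·q(x) = 3*x^4 - 2*x^3 - 10*x^2 + 6*x + 3.
∫_{-1}^{1} of each monomial x^k gives [2/(k+1) if k even, 0 if k odd]. Integrating term-by-term (or equivalently evaluating the antiderivative F(x) = 3*x^5/5 - x^4/2 - 10*x^3/3 + 3*x^2 + 3*x at the endpoints):
  F(1) − F(−1) = 83/30 − (67/30) = 8/15.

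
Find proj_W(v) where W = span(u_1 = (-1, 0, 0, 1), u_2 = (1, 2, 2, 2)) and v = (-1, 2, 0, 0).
proj_W(v) = (-1/5, 2/5, 2/5, 4/5)

Set up U = [u_1 | ... | u_2] ∈ R^(4×2). The projector onto W = col(U) is P = U (U^T U)^(-1) U^T.
Compute U^T U =
  [2, 1]
  [1, 13],
and U^T v = (1, 3).
Solve U^T U · c = U^T v for the coefficients: c = (2/5, 1/5). The projection is proj_W(v) = U c.
Check: (v - proj_W(v)) · u_1 = 0  (should be 0).
Check: (v - proj_W(v)) · u_2 = 0  (should be 0).
Result: proj_W(v) = (-1/5, 2/5, 2/5, 4/5).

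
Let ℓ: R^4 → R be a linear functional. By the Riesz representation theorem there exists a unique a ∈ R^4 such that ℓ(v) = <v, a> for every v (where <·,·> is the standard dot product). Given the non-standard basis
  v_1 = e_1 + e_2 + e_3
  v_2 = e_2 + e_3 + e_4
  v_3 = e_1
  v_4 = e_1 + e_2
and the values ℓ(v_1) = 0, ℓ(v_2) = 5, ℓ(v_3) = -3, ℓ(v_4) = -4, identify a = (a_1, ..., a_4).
a = (-3, -1, 4, 2)

Write a = (a_1, ..., a_4) in the standard basis. For each basis vector v_i, ℓ(v_i) = <v_i, a> is a linear equation in the a_j's. Collect the n equations into a matrix system V a = ℓ, where row i of V is v_i (expressed in the standard basis). Since V is invertible (lower-triangular with 1s on the diagonal, up to permutation), solve by back-substitution:
  V =
[[1, 1, 1, 0],
 [0, 1, 1, 1],
 [1, 0, 0, 0],
 [1, 1, 0, 0]]
  V a = (0, 5, -3, -4)
Solving gives a = (-3, -1, 4, 2).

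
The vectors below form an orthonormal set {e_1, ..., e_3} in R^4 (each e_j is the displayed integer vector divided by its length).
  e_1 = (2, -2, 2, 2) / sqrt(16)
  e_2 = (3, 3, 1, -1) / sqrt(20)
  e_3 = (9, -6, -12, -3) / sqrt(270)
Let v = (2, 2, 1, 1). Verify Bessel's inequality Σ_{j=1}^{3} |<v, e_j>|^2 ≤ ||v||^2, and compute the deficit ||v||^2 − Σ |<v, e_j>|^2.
Σ |<v, e_j>|^2 = 17/2; ||v||^2 = 10; deficit = 3/2

Write each e_j = u_j / sqrt(<u_j, u_j>) where u_j is the displayed integer vector. Then <v, e_j> = <v, u_j> / sqrt(<u_j, u_j>), so |<v, e_j>|^2 = <v, u_j>^2 / <u_j, u_j>.
Coefficients: <v, e_1> = 4/sqrt(16), <v, e_2> = 12/sqrt(20), <v, e_3> = -9/sqrt(270).
Square and sum: Σ |<v, e_j>|^2 = 17/2.
Compute ||v||^2 = v·v = 10.
Deficit = 10 − 17/2 = 3/2 ≥ 0, confirming Bessel's inequality. (The deficit equals ||v − Σ <v,e_j> e_j||^2, the squared distance from v to span{e_j}.)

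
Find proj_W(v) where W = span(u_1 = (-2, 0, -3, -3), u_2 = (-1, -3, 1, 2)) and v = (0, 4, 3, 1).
proj_W(v) = (696/281, 714/281, 449/281, 211/281)

Set up U = [u_1 | ... | u_2] ∈ R^(4×2). The projector onto W = col(U) is P = U (U^T U)^(-1) U^T.
Compute U^T U =
  [22, -7]
  [-7, 15],
and U^T v = (-12, -7).
Solve U^T U · c = U^T v for the coefficients: c = (-229/281, -238/281). The projection is proj_W(v) = U c.
Check: (v - proj_W(v)) · u_1 = 0  (should be 0).
Check: (v - proj_W(v)) · u_2 = 0  (should be 0).
Result: proj_W(v) = (696/281, 714/281, 449/281, 211/281).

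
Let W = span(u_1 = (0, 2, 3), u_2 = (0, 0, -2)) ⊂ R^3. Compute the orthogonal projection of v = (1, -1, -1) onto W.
proj_W(v) = (0, -1, -1)

Set up U = [u_1 | ... | u_2] ∈ R^(3×2). The projector onto W = col(U) is P = U (U^T U)^(-1) U^T.
Compute U^T U =
  [13, -6]
  [-6, 4],
and U^T v = (-5, 2).
Solve U^T U · c = U^T v for the coefficients: c = (-1/2, -1/4). The projection is proj_W(v) = U c.
Check: (v - proj_W(v)) · u_1 = 0  (should be 0).
Check: (v - proj_W(v)) · u_2 = 0  (should be 0).
Result: proj_W(v) = (0, -1, -1).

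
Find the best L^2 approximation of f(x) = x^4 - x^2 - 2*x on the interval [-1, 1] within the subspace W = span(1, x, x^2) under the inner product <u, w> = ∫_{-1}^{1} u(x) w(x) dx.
g(x) = -x^2/7 - 2*x - 3/35

The best approximation g ∈ W is the orthogonal projection of f onto W. Writing g = a_0 + a_1 x + a_2 x^2, the coefficients solve the normal equations G · a = b where
  G_{ij} = <φ_i, φ_j> and b_i = <f, φ_i>, with φ_0 = 1, φ_1 = x, φ_2 = x^2.
G =
  [2, 0, 2/3]
  [0, 2/3, 0]
  [2/3, 0, 2/5],
b = (-4/15, -4/3, -4/35).
Solving gives a_0 = -3/35, a_1 = -2, a_2 = -1/7, so
  g(x) = -x^2/7 - 2*x - 3/35.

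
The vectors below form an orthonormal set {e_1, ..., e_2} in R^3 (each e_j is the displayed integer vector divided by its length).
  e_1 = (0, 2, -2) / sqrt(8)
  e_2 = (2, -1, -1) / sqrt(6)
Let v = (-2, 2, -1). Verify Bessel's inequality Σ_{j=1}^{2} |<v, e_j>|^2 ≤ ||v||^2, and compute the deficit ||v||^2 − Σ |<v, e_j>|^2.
Σ |<v, e_j>|^2 = 26/3; ||v||^2 = 9; deficit = 1/3

Write each e_j = u_j / sqrt(<u_j, u_j>) where u_j is the displayed integer vector. Then <v, e_j> = <v, u_j> / sqrt(<u_j, u_j>), so |<v, e_j>|^2 = <v, u_j>^2 / <u_j, u_j>.
Coefficients: <v, e_1> = 6/sqrt(8), <v, e_2> = -5/sqrt(6).
Square and sum: Σ |<v, e_j>|^2 = 26/3.
Compute ||v||^2 = v·v = 9.
Deficit = 9 − 26/3 = 1/3 ≥ 0, confirming Bessel's inequality. (The deficit equals ||v − Σ <v,e_j> e_j||^2, the squared distance from v to span{e_j}.)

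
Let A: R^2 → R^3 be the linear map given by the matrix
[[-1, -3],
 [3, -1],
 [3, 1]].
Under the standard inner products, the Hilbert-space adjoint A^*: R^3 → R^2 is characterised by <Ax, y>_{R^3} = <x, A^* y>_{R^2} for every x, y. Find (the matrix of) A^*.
A^* = A^T =
[[-1, 3, 3],
 [-3, -1, 1]]

For real matrices with standard dot products, the defining identity <Ax, y> = <x, A^* y> gives (Ax)^T y = x^T (A^*) y, i.e. x^T A^T y = x^T (A^*) y. Since this holds for all x, y, we must have A^* = A^T. Therefore
A^* =
[[-1, 3, 3],
 [-3, -1, 1]].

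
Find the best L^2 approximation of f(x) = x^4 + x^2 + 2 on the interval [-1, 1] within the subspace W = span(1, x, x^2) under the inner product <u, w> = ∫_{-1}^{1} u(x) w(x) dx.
g(x) = 13*x^2/7 + 67/35

The best approximation g ∈ W is the orthogonal projection of f onto W. Writing g = a_0 + a_1 x + a_2 x^2, the coefficients solve the normal equations G · a = b where
  G_{ij} = <φ_i, φ_j> and b_i = <f, φ_i>, with φ_0 = 1, φ_1 = x, φ_2 = x^2.
G =
  [2, 0, 2/3]
  [0, 2/3, 0]
  [2/3, 0, 2/5],
b = (76/15, 0, 212/105).
Solving gives a_0 = 67/35, a_1 = 0, a_2 = 13/7, so
  g(x) = 13*x^2/7 + 67/35.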